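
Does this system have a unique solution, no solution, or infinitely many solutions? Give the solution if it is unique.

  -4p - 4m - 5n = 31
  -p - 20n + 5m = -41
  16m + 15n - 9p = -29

m = -5, n = 1, p = -4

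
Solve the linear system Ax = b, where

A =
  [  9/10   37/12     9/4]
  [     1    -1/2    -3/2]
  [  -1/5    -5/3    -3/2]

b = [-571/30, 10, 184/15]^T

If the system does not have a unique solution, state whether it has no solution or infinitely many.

Row-reduce:
R1 ← R1 / (9/10).
R2 ← R2 − 1·R1.
R3 ← R3 + 1/5·R1.
R2 ← R2 / (-106/27).
R1 ← R1 − 185/54·R2.
R3 ← R3 + 53/54·R2.
Row 3 reduces to 0 = 1/4, a contradiction. The system is inconsistent.

no solution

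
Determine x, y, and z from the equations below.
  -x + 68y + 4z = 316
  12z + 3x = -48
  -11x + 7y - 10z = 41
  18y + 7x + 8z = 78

Row-reduce the augmented matrix:
R1 ← R1 / (-1).
R2 ← R2 − 3·R1.
R3 ← R3 + 11·R1.
R4 ← R4 − 7·R1.
R2 ← R2 / (204).
R1 ← R1 + 68·R2.
R3 ← R3 + 741·R2.
R4 ← R4 − 494·R2.
R3 ← R3 / (564/17).
R1 ← R1 − 4·R3.
R2 ← R2 − 2/17·R3.
R4 ← R4 + 376/17·R3.
R4 reduces to 0 = 0, so the extra equation is consistent.
Reading off the reduced rows gives x = 4, y = 5, z = -5.

x = 4, y = 5, z = -5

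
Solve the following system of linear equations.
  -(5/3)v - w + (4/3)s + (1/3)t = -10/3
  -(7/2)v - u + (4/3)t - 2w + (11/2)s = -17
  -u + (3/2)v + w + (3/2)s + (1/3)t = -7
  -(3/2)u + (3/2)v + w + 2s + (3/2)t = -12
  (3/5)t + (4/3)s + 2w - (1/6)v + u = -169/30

Row-reduce:
Swap R1 and R2.
R1 ← R1 / (-1).
R3 ← R3 + 1·R1.
R4 ← R4 + 3/2·R1.
R5 ← R5 − 1·R1.
R2 ← R2 / (-5/3).
R1 ← R1 − 7/2·R2.
R3 ← R3 − 5·R2.
R4 ← R4 − 27/4·R2.
R5 ← R5 + 11/3·R2.
Swap R3 and R4.
R3 ← R3 / (-1/20).
R1 ← R1 + 1/10·R3.
R2 ← R2 − 3/5·R3.
R5 ← R5 − 11/5·R3.
Swap R4 and R5.
R4 ← R4 / (-67/2).
R1 ← R1 + 1·R4.
R2 ← R2 + 11·R4.
R3 ← R3 − 17·R4.
Rank is 4 with 5 unknowns, leaving t free.

infinitely many solutions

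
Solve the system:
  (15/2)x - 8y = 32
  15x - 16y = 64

infinitely many solutions

Row-reduce:
R1 ← R1 / (15/2).
R2 ← R2 − 15·R1.
Rank is 1 with 2 unknowns, leaving y free.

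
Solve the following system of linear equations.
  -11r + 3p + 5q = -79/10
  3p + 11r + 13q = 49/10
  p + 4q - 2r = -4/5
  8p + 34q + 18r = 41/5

p = -2, q = 1/2, r = 2/5

Row-reduce the augmented matrix:
R1 ← R1 / (3).
R2 ← R2 − 3·R1.
R3 ← R3 − 1·R1.
R4 ← R4 − 8·R1.
R2 ← R2 / (8).
R1 ← R1 − 5/3·R2.
R3 ← R3 − 7/3·R2.
R4 ← R4 − 62/3·R2.
R3 ← R3 / (-19/4).
R1 ← R1 + 33/4·R3.
R2 ← R2 − 11/4·R3.
R4 ← R4 + 19/2·R3.
R4 reduces to 0 = 0, so the extra equation is consistent.
Reading off the reduced rows gives p = -2, q = 1/2, r = 2/5.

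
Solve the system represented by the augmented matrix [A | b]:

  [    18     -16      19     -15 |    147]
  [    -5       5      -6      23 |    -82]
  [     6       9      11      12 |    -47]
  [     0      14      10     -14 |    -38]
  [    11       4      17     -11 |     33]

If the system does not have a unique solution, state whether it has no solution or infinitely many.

no solution

Row-reduce:
R1 ← R1 / (18).
R2 ← R2 + 5·R1.
R3 ← R3 − 6·R1.
R5 ← R5 − 11·R1.
R2 ← R2 / (5/9).
R1 ← R1 + 8/9·R2.
R3 ← R3 − 43/3·R2.
R4 ← R4 − 14·R2.
R5 ← R5 − 124/9·R2.
R3 ← R3 / (233/10).
R1 ← R1 + 1/10·R3.
R2 ← R2 + 13/10·R3.
R4 ← R4 − 141/5·R3.
R5 ← R5 − 233/10·R3.
R4 ← R4 / (18386/233).
R1 ← R1 − 6358/233·R4.
R2 ← R2 − 1803/233·R4.
R3 ← R3 + 4689/233·R4.
Row 5 reduces to 0 = -2, a contradiction. The system is inconsistent.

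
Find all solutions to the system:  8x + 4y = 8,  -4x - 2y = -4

infinitely many solutions

Row-reduce:
R1 ← R1 / (8).
R2 ← R2 + 4·R1.
Rank is 1 with 2 unknowns, leaving y free.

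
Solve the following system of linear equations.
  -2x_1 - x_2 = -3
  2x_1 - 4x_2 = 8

x_1 = 2, x_2 = -1

From equation 1: x_2 = 3 − 2·x_1.
Substitute into equation 2 and solve: x_1 = 2.
Then x_2 = -1.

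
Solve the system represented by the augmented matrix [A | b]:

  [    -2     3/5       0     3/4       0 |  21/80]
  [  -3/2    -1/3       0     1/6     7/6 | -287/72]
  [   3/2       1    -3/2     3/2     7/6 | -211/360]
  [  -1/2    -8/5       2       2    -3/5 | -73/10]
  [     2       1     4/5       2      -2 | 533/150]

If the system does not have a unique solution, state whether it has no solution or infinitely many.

x_1 = 0, x_2 = 2, x_3 = -8/5, x_4 = -5/4, x_5 = -8/3

Row-reduce the augmented matrix:
R1 ← R1 / (-2).
R2 ← R2 + 3/2·R1.
R3 ← R3 − 3/2·R1.
R4 ← R4 + 1/2·R1.
R5 ← R5 − 2·R1.
R2 ← R2 / (-47/60).
R1 ← R1 + 3/10·R2.
R3 ← R3 − 29/20·R2.
R4 ← R4 + 7/4·R2.
R5 ← R5 − 8/5·R2.
R3 ← R3 / (-3/2).
R4 ← R4 − 2·R3.
R5 ← R5 − 4/5·R3.
R4 ← R4 / (2521/564).
R1 ← R1 + 21/94·R4.
R2 ← R2 − 95/188·R4.
R3 ← R3 + 125/141·R4.
R5 ← R5 − 1495/564·R4.
R5 ← R5 / (108029/75630).
R1 ← R1 + 4858/12605·R5.
R2 ← R2 + 24629/15126·R5.
R3 ← R3 + 4976/2521·R5.
R4 ← R4 − 10394/37815·R5.
Reading off the reduced rows gives x_1 = 0, x_2 = 2, x_3 = -8/5, x_4 = -5/4, x_5 = -8/3.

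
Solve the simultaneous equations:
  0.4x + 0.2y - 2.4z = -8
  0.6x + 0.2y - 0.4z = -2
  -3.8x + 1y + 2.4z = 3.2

Row-reduce the augmented matrix:
R1 ← R1 / (2/5).
R2 ← R2 − 3/5·R1.
R3 ← R3 + 19/5·R1.
R2 ← R2 / (-1/10).
R1 ← R1 − 1/2·R2.
R3 ← R3 − 29/10·R2.
R3 ← R3 / (362/5).
R1 ← R1 − 10·R3.
R2 ← R2 + 32·R3.
Reading off the reduced rows gives x = 0, y = -4, z = 3.

x = 0, y = -4, z = 3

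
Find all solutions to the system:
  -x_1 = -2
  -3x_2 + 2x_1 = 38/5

x_1 = 2, x_2 = -6/5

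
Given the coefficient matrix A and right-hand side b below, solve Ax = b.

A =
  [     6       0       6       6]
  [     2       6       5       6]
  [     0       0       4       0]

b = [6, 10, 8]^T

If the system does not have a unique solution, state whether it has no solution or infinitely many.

infinitely many solutions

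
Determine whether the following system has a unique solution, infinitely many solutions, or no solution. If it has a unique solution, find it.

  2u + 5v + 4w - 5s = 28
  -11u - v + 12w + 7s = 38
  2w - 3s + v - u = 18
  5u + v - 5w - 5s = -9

no solution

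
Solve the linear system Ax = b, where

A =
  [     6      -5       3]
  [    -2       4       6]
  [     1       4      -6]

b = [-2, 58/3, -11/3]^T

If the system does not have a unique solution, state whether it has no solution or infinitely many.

x_1 = 1/3, x_2 = 2, x_3 = 2

Row-reduce the augmented matrix:
R1 ← R1 / (6).
R2 ← R2 + 2·R1.
R3 ← R3 − 1·R1.
R2 ← R2 / (7/3).
R1 ← R1 + 5/6·R2.
R3 ← R3 − 29/6·R2.
R3 ← R3 / (-21).
R1 ← R1 − 3·R3.
R2 ← R2 − 3·R3.
Reading off the reduced rows gives x_1 = 1/3, x_2 = 2, x_3 = 2.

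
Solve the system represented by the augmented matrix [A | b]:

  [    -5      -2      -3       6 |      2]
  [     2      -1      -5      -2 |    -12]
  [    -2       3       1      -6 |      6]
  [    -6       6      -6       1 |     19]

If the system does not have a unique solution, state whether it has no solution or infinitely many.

Row-reduce the augmented matrix:
R1 ← R1 / (-5).
R2 ← R2 − 2·R1.
R3 ← R3 + 2·R1.
R4 ← R4 + 6·R1.
R2 ← R2 / (-9/5).
R1 ← R1 − 2/5·R2.
R3 ← R3 − 19/5·R2.
R4 ← R4 − 42/5·R2.
R3 ← R3 / (-98/9).
R1 ← R1 + 7/9·R3.
R2 ← R2 − 31/9·R3.
R4 ← R4 + 94/3·R3.
R4 ← R4 / (853/49).
R1 ← R1 + 4/7·R4.
R2 ← R2 + 128/49·R4.
R3 ← R3 − 34/49·R4.
Reading off the reduced rows gives x_1 = -1, x_2 = 3, x_3 = 1, x_4 = 1.

x_1 = -1, x_2 = 3, x_3 = 1, x_4 = 1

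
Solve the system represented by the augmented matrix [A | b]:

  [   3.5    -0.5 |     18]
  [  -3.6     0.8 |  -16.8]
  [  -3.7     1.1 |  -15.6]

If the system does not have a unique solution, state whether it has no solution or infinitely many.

Row-reduce the augmented matrix:
R1 ← R1 / (7/2).
R2 ← R2 + 18/5·R1.
R3 ← R3 + 37/10·R1.
R2 ← R2 / (2/7).
R1 ← R1 + 1/7·R2.
R3 ← R3 − 4/7·R2.
R3 reduces to 0 = 0, so the extra equation is consistent.
Reading off the reduced rows gives x_1 = 6, x_2 = 6.

x_1 = 6, x_2 = 6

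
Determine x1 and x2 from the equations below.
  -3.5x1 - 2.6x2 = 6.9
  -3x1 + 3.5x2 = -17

Row-reduce the augmented matrix:
R1 ← R1 / (-7/2).
R2 ← R2 + 3·R1.
R2 ← R2 / (401/70).
R1 ← R1 − 26/35·R2.
Reading off the reduced rows gives x1 = 1, x2 = -4.

x1 = 1, x2 = -4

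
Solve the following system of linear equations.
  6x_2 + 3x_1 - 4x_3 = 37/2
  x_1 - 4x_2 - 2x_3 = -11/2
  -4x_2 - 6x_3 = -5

x_1 = 3/2, x_2 = 2, x_3 = -1/2

Row-reduce the augmented matrix:
R1 ← R1 / (3).
R2 ← R2 − 1·R1.
R2 ← R2 / (-6).
R1 ← R1 − 2·R2.
R3 ← R3 + 4·R2.
R3 ← R3 / (-50/9).
R1 ← R1 + 14/9·R3.
R2 ← R2 − 1/9·R3.
Reading off the reduced rows gives x_1 = 3/2, x_2 = 2, x_3 = -1/2.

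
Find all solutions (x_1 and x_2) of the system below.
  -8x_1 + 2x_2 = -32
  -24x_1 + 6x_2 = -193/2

no solution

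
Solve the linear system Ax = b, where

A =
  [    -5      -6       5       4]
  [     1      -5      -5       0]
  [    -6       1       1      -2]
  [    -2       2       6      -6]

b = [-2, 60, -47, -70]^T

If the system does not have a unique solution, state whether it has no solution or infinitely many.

x_1 = 5, x_2 = -6, x_3 = -5, x_4 = 3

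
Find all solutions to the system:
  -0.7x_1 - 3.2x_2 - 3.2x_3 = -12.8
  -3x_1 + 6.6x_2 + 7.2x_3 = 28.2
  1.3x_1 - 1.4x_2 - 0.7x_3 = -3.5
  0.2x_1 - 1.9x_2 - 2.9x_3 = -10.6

Row-reduce the augmented matrix:
R1 ← R1 / (-7/10).
R2 ← R2 + 3·R1.
R3 ← R3 − 13/10·R1.
R4 ← R4 − 1/5·R1.
R2 ← R2 / (711/35).
R1 ← R1 − 32/7·R2.
R3 ← R3 + 257/35·R2.
R4 ← R4 + 197/70·R2.
R3 ← R3 / (2173/2370).
R1 ← R1 + 32/237·R3.
R2 ← R2 − 244/237·R3.
R4 ← R4 + 2173/2370·R3.
R4 reduces to 0 = 0, so the extra equation is consistent.
Reading off the reduced rows gives x_1 = 0, x_2 = 1, x_3 = 3.

x_1 = 0, x_2 = 1, x_3 = 3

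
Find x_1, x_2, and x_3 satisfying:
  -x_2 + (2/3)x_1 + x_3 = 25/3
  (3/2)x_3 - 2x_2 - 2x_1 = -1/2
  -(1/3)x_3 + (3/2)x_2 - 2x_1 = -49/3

x_1 = 5, x_2 = -4, x_3 = 1

Row-reduce the augmented matrix:
R1 ← R1 / (2/3).
R2 ← R2 + 2·R1.
R3 ← R3 + 2·R1.
R2 ← R2 / (-5).
R1 ← R1 + 3/2·R2.
R3 ← R3 + 3/2·R2.
R3 ← R3 / (79/60).
R1 ← R1 − 3/20·R3.
R2 ← R2 + 9/10·R3.
Reading off the reduced rows gives x_1 = 5, x_2 = -4, x_3 = 1.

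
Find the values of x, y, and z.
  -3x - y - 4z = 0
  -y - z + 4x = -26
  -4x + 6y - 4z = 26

x = -5, y = 3, z = 3

Row-reduce the augmented matrix:
R1 ← R1 / (-3).
R2 ← R2 − 4·R1.
R3 ← R3 + 4·R1.
R2 ← R2 / (-7/3).
R1 ← R1 − 1/3·R2.
R3 ← R3 − 22/3·R2.
R3 ← R3 / (-130/7).
R1 ← R1 − 3/7·R3.
R2 ← R2 − 19/7·R3.
Reading off the reduced rows gives x = -5, y = 3, z = 3.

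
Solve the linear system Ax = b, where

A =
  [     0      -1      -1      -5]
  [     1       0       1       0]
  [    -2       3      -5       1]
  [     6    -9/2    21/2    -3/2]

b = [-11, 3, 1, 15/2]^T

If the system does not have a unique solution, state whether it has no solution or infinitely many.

Row-reduce:
Swap R1 and R2.
R3 ← R3 + 2·R1.
R4 ← R4 − 6·R1.
R2 ← R2 / (-1).
R3 ← R3 − 3·R2.
R4 ← R4 + 9/2·R2.
R3 ← R3 / (-6).
R1 ← R1 − 1·R3.
R2 ← R2 − 1·R3.
R4 ← R4 − 9·R3.
Rank is 3 with 4 unknowns, leaving x_4 free.

infinitely many solutions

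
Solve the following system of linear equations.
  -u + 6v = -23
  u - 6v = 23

Row-reduce:
R1 ← R1 / (-1).
R2 ← R2 − 1·R1.
Rank is 1 with 2 unknowns, leaving v free.

infinitely many solutions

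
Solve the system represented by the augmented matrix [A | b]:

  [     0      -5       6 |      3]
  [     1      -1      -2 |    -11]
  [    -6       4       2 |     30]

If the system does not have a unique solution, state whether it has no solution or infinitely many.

x_1 = -2, x_2 = 3, x_3 = 3

Row-reduce the augmented matrix:
Swap R1 and R2.
R3 ← R3 + 6·R1.
R2 ← R2 / (-5).
R1 ← R1 + 1·R2.
R3 ← R3 + 2·R2.
R3 ← R3 / (-62/5).
R1 ← R1 + 16/5·R3.
R2 ← R2 + 6/5·R3.
Reading off the reduced rows gives x_1 = -2, x_2 = 3, x_3 = 3.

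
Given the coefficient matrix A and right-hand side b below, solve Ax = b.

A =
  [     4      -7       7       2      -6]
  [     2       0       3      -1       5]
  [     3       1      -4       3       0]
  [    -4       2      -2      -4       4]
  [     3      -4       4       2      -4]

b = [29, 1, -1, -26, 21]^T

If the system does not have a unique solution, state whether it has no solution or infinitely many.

infinitely many solutions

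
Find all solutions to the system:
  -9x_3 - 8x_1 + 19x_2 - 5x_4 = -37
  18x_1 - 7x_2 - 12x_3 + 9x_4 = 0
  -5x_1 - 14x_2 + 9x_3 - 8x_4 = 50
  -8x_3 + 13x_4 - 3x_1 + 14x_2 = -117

Row-reduce the augmented matrix:
R1 ← R1 / (-8).
R2 ← R2 − 18·R1.
R3 ← R3 + 5·R1.
R4 ← R4 + 3·R1.
R2 ← R2 / (143/4).
R1 ← R1 + 19/8·R2.
R3 ← R3 + 207/8·R2.
R4 ← R4 − 55/8·R2.
R3 ← R3 / (-2493/286).
R1 ← R1 + 291/286·R3.
R2 ← R2 + 129/143·R3.
R4 ← R4 − 41/26·R3.
R4 ← R4 / (11743/831).
R1 ← R1 − 342/277·R4.
R2 ← R2 − 169/277·R4.
R3 ← R3 − 620/831·R4.
Reading off the reduced rows gives x_1 = 5, x_2 = 0, x_3 = 3, x_4 = -6.

x_1 = 5, x_2 = 0, x_3 = 3, x_4 = -6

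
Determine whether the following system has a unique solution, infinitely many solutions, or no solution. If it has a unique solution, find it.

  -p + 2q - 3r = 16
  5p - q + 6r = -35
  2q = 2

Row-reduce the augmented matrix:
R1 ← R1 / (-1).
R2 ← R2 − 5·R1.
R2 ← R2 / (9).
R1 ← R1 + 2·R2.
R3 ← R3 − 2·R2.
R3 ← R3 / (2).
R1 ← R1 − 1·R3.
R2 ← R2 + 1·R3.
Reading off the reduced rows gives p = -2, q = 1, r = -4.

p = -2, q = 1, r = -4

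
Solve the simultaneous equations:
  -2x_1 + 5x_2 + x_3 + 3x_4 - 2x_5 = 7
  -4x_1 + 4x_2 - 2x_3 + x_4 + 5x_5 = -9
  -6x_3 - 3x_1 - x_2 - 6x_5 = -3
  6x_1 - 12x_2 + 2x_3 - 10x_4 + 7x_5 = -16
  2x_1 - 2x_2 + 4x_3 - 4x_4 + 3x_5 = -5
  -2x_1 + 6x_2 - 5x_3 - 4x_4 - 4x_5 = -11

no solution

Row-reduce:
R1 ← R1 / (-2).
R2 ← R2 + 4·R1.
R3 ← R3 + 3·R1.
R4 ← R4 − 6·R1.
R5 ← R5 − 2·R1.
R6 ← R6 + 2·R1.
R2 ← R2 / (-6).
R1 ← R1 + 5/2·R2.
R3 ← R3 + 17/2·R2.
R4 ← R4 − 3·R2.
R5 ← R5 − 3·R2.
R6 ← R6 − 1·R2.
R3 ← R3 / (-11/6).
R1 ← R1 − 7/6·R3.
R2 ← R2 − 2/3·R3.
R4 ← R4 − 3·R3.
R5 ← R5 − 3·R3.
R6 ← R6 + 20/3·R3.
R4 ← R4 / (8/11).
R1 ← R1 − 49/22·R4.
R2 ← R2 − 39/22·R4.
R3 ← R3 + 31/22·R4.
R5 ← R5 − 8/11·R4.
R6 ← R6 + 379/22·R4.
Swap R5 and R6.
R5 ← R5 / (-6775/16).
R1 ← R1 − 789/16·R5.
R2 ← R2 − 675/16·R5.
R3 ← R3 + 491/16·R5.
R4 ← R4 + 223/8·R5.
Row 6 reduces to 0 = -3, a contradiction. The system is inconsistent.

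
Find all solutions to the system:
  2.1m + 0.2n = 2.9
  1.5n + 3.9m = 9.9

Row-reduce the augmented matrix:
R1 ← R1 / (21/10).
R2 ← R2 − 39/10·R1.
R2 ← R2 / (79/70).
R1 ← R1 − 2/21·R2.
Reading off the reduced rows gives m = 1, n = 4.

m = 1, n = 4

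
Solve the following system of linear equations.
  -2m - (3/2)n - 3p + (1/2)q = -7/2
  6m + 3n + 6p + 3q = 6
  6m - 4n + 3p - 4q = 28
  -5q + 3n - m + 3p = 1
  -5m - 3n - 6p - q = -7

no solution

Row-reduce:
R1 ← R1 / (-2).
R2 ← R2 − 6·R1.
R3 ← R3 − 6·R1.
R4 ← R4 + 1·R1.
R5 ← R5 + 5·R1.
R2 ← R2 / (-3/2).
R1 ← R1 − 3/4·R2.
R3 ← R3 + 17/2·R2.
R4 ← R4 − 15/4·R2.
R5 ← R5 − 3/4·R2.
R3 ← R3 / (11).
R2 ← R2 − 2·R3.
R4 ← R4 + 3·R3.
R4 ← R4 / (-18/11).
R1 ← R1 − 2·R4.
R2 ← R2 − 23/11·R4.
R3 ← R3 + 28/11·R4.
Row 5 reduces to 0 = -1/2, a contradiction. The system is inconsistent.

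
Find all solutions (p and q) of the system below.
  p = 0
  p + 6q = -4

p = 0, q = -2/3

From equation 2: p = -4 − 6·q.
Substitute into equation 1 and solve: q = -2/3.
Then p = 0.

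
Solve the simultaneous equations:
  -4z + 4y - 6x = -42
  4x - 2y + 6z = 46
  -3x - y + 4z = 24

Row-reduce the augmented matrix:
R1 ← R1 / (-6).
R2 ← R2 − 4·R1.
R3 ← R3 + 3·R1.
R2 ← R2 / (2/3).
R1 ← R1 + 2/3·R2.
R3 ← R3 + 3·R2.
R3 ← R3 / (21).
R1 ← R1 − 4·R3.
R2 ← R2 − 5·R3.
Reading off the reduced rows gives x = 1, y = -3, z = 6.

x = 1, y = -3, z = 6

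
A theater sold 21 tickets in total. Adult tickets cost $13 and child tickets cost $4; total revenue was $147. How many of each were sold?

Let a = adult tickets, c = child tickets.
  a + c = 21
  13a + 4c = 147
From equation 1: a = 21 − c.
Substitute into equation 2 and solve: c = 14.
Then a = 7.

adult tickets: 7, child tickets: 14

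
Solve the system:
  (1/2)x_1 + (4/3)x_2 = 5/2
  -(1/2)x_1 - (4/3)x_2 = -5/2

infinitely many solutions

Row-reduce:
R1 ← R1 / (1/2).
R2 ← R2 + 1/2·R1.
Rank is 1 with 2 unknowns, leaving x_2 free.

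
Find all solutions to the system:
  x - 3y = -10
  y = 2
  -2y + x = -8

x = -4, y = 2

Row-reduce the augmented matrix:
R3 ← R3 − 1·R1.
R1 ← R1 + 3·R2.
R3 ← R3 − 1·R2.
R3 reduces to 0 = 0, so the extra equation is consistent.
Reading off the reduced rows gives x = -4, y = 2.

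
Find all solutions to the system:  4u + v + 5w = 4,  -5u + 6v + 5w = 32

infinitely many solutions

Row-reduce:
R1 ← R1 / (4).
R2 ← R2 + 5·R1.
R2 ← R2 / (29/4).
R1 ← R1 − 1/4·R2.
Rank is 2 with 3 unknowns, leaving w free.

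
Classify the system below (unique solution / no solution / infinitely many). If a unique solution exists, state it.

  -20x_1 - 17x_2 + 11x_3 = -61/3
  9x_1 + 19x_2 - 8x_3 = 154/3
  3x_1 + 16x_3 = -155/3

Row-reduce the augmented matrix:
R1 ← R1 / (-20).
R2 ← R2 − 9·R1.
R3 ← R3 − 3·R1.
R2 ← R2 / (227/20).
R1 ← R1 − 17/20·R2.
R3 ← R3 + 51/20·R2.
R3 ← R3 / (3851/227).
R1 ← R1 + 73/227·R3.
R2 ← R2 + 61/227·R3.
Reading off the reduced rows gives x_1 = -3, x_2 = 3, x_3 = -8/3.

x_1 = -3, x_2 = 3, x_3 = -8/3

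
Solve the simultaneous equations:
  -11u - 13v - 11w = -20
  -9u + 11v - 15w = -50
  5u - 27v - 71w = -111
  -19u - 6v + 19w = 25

no solution

Row-reduce:
R1 ← R1 / (-11).
R2 ← R2 + 9·R1.
R3 ← R3 − 5·R1.
R4 ← R4 + 19·R1.
R2 ← R2 / (238/11).
R1 ← R1 − 13/11·R2.
R3 ← R3 + 362/11·R2.
R4 ← R4 − 181/11·R2.
R3 ← R3 / (-10130/119).
R1 ← R1 − 158/119·R3.
R2 ← R2 + 33/119·R3.
R4 ← R4 − 5065/119·R3.
Row 4 reduces to 0 = -1/2, a contradiction. The system is inconsistent.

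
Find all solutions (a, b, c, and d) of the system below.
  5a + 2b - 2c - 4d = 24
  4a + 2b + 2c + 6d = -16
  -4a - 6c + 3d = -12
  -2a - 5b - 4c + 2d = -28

a = 0, b = 4, c = 0, d = -4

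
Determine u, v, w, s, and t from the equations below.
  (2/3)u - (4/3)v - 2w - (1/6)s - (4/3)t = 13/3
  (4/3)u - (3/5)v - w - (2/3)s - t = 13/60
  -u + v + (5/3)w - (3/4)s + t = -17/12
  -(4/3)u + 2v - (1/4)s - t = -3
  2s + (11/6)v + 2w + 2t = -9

Row-reduce the augmented matrix:
R1 ← R1 / (2/3).
R2 ← R2 − 4/3·R1.
R3 ← R3 + 1·R1.
R4 ← R4 + 4/3·R1.
R2 ← R2 / (31/15).
R1 ← R1 + 2·R2.
R3 ← R3 + 1·R2.
R4 ← R4 + 2/3·R2.
R5 ← R5 − 11/6·R2.
R3 ← R3 / (11/93).
R1 ← R1 + 3/31·R3.
R2 ← R2 − 45/31·R3.
R4 ← R4 + 94/31·R3.
R5 ← R5 + 41/62·R3.
R4 ← R4 / (-4021/132).
R1 ← R1 + 67/44·R4.
R2 ← R2 − 155/11·R4.
R3 ← R3 + 108/11·R4.
R5 ← R5 + 277/66·R4.
R5 ← R5 / (13369/24126).
R1 ← R1 + 567/4021·R5.
R2 ← R2 + 2255/4021·R5.
R3 ← R3 − 3906/4021·R5.
R4 ← R4 − 1068/4021·R5.
Reading off the reduced rows gives u = -9/4, v = -3, w = -1, s = -1, t = 1/4.

u = -9/4, v = -3, w = -1, s = -1, t = 1/4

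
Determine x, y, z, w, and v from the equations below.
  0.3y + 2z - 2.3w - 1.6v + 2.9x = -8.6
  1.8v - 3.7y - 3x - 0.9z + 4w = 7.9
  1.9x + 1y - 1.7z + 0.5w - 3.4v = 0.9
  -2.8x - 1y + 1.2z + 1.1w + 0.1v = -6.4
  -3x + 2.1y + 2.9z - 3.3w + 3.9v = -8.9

Row-reduce the augmented matrix:
R1 ← R1 / (29/10).
R2 ← R2 + 3·R1.
R3 ← R3 − 19/10·R1.
R4 ← R4 + 14/5·R1.
R5 ← R5 + 3·R1.
R2 ← R2 / (-983/290).
R1 ← R1 − 3/29·R2.
R3 ← R3 − 233/290·R2.
R4 ← R4 + 103/145·R2.
R5 ← R5 − 699/290·R2.
R3 ← R3 / (-13434/4915).
R1 ← R1 − 713/983·R3.
R2 ← R2 + 339/983·R3.
R4 ← R4 − 2837/983·R3.
R5 ← R5 − 28508/4915·R3.
R4 ← R4 / (14299/13434).
R1 ← R1 + 733/6717·R4.
R2 ← R2 + 1746/2239·R4.
R3 ← R3 + 5876/6717·R4.
R5 ← R5 − 36751/67170·R4.
R5 ← R5 / (-197959/357475).
R1 ← R1 + 111846/71495·R5.
R2 ← R2 + 187591/71495·R5.
R3 ← R3 + 169847/71495·R5.
R4 ← R4 + 263449/71495·R5.
Reading off the reduced rows gives x = 1, y = -1, z = -4, w = 0, v = 2.

x = 1, y = -1, z = -4, w = 0, v = 2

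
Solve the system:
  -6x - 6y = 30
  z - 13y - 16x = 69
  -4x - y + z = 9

Row-reduce:
R1 ← R1 / (-6).
R2 ← R2 + 16·R1.
R3 ← R3 + 4·R1.
R2 ← R2 / (3).
R1 ← R1 − 1·R2.
R3 ← R3 − 3·R2.
Rank is 2 with 3 unknowns, leaving z free.

infinitely many solutions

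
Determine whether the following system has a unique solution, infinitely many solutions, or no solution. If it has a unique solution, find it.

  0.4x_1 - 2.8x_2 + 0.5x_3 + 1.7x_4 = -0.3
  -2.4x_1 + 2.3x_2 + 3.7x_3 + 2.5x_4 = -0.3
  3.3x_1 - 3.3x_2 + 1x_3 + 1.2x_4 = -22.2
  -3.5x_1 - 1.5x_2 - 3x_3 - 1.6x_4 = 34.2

x_1 = -6, x_2 = 0, x_3 = -6, x_4 = 3

Row-reduce the augmented matrix:
R1 ← R1 / (2/5).
R2 ← R2 + 12/5·R1.
R3 ← R3 − 33/10·R1.
R4 ← R4 + 7/2·R1.
R2 ← R2 / (-29/2).
R1 ← R1 + 7·R2.
R3 ← R3 − 99/5·R2.
R4 ← R4 + 26·R2.
R3 ← R3 / (34939/5800).
R1 ← R1 + 1151/580·R3.
R2 ← R2 + 67/145·R3.
R4 ← R4 + 12341/1160·R3.
R4 ← R4 / (-265522/174695).
R1 ← R1 + 13730/34939·R4.
R2 ← R2 + 18496/34939·R4.
R3 ← R3 − 26199/34939·R4.
Reading off the reduced rows gives x_1 = -6, x_2 = 0, x_3 = -6, x_4 = 3.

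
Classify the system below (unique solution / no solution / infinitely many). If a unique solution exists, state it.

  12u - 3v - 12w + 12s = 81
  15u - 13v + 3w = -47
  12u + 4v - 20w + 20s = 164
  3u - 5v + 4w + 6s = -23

u = 2, v = 5, w = -4, s = 2

Row-reduce the augmented matrix:
R1 ← R1 / (12).
R2 ← R2 − 15·R1.
R3 ← R3 − 12·R1.
R4 ← R4 − 3·R1.
R2 ← R2 / (-37/4).
R1 ← R1 + 1/4·R2.
R3 ← R3 − 7·R2.
R4 ← R4 + 17/4·R2.
R3 ← R3 / (208/37).
R1 ← R1 + 55/37·R3.
R2 ← R2 + 72/37·R3.
R4 ← R4 + 47/37·R3.
R4 ← R4 / (475/52).
R1 ← R1 − 27/52·R4.
R2 ← R2 − 6/13·R4.
R3 ← R3 + 31/52·R4.
Reading off the reduced rows gives u = 2, v = 5, w = -4, s = 2.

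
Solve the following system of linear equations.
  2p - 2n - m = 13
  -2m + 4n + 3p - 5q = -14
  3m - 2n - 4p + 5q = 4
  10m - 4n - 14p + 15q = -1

infinitely many solutions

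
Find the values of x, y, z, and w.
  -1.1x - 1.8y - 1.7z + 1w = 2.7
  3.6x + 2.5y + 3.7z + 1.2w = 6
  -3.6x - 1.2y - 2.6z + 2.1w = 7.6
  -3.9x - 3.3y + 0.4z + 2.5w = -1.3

x = 1, y = 2, z = -2, w = 4

Row-reduce the augmented matrix:
R1 ← R1 / (-11/10).
R2 ← R2 − 18/5·R1.
R3 ← R3 + 18/5·R1.
R4 ← R4 + 39/10·R1.
R2 ← R2 / (-373/110).
R1 ← R1 − 18/11·R2.
R3 ← R3 − 258/55·R2.
R4 ← R4 − 339/110·R2.
R3 ← R3 / (719/1865).
R1 ← R1 − 241/373·R3.
R2 ← R2 − 205/373·R3.
R4 ← R4 − 8828/1865·R3.
R4 ← R4 / (-420991/7190).
R1 ← R1 + 10289/1438·R4.
R2 ← R2 + 12177/1438·R4.
R3 ← R3 − 18705/1438·R4.
Reading off the reduced rows gives x = 1, y = 2, z = -2, w = 4.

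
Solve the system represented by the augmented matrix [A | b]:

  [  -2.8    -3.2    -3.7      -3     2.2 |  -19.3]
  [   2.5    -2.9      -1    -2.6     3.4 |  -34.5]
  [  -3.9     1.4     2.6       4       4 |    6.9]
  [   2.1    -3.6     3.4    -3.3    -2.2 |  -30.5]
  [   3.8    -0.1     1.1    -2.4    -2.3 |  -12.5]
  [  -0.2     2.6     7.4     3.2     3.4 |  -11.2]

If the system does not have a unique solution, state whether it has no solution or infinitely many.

x_1 = -1, x_2 = 2, x_3 = -3, x_4 = 6, x_5 = -4

Row-reduce the augmented matrix:
R1 ← R1 / (-14/5).
R2 ← R2 − 5/2·R1.
R3 ← R3 + 39/10·R1.
R4 ← R4 − 21/10·R1.
R5 ← R5 − 19/5·R1.
R6 ← R6 + 1/5·R1.
R2 ← R2 / (-403/70).
R1 ← R1 − 8/7·R2.
R3 ← R3 − 41/7·R2.
R4 ← R4 + 6·R2.
R5 ← R5 + 311/70·R2.
R6 ← R6 − 99/35·R2.
R3 ← R3 / (54409/16120).
R1 ← R1 − 753/1612·R3.
R2 ← R2 − 1205/1612·R3.
R4 ← R4 − 16475/3224·R3.
R5 ← R5 + 9677/16120·R3.
R6 ← R6 − 11183/2015·R3.
R4 ← R4 / (-2339877/544090).
R1 ← R1 + 19864/54409·R4.
R2 ← R2 − 16046/54409·R4.
R3 ← R3 − 45270/54409·R4.
R5 ← R5 + 516454/272045·R4.
R6 ← R6 + 1032908/272045·R4.
R5 ← R5 / (7279431/1559918).
R1 ← R1 − 575112/779959·R5.
R2 ← R2 + 2677230/779959·R5.
R3 ← R3 + 909862/779959·R5.
R4 ← R4 − 2869134/779959·R5.
R6 ← R6 − 7279431/779959·R5.
R6 reduces to 0 = 0, so the extra equation is consistent.
Reading off the reduced rows gives x_1 = -1, x_2 = 2, x_3 = -3, x_4 = 6, x_5 = -4.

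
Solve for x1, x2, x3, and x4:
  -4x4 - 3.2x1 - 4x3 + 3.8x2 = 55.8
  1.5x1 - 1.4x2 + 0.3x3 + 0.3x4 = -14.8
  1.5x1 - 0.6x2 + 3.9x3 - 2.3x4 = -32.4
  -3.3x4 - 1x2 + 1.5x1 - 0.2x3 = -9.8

Row-reduce the augmented matrix:
R1 ← R1 / (-16/5).
R2 ← R2 − 3/2·R1.
R3 ← R3 − 3/2·R1.
R4 ← R4 − 3/2·R1.
R2 ← R2 / (61/160).
R1 ← R1 + 19/16·R2.
R3 ← R3 − 189/160·R2.
R4 ← R4 − 25/32·R2.
R3 ← R3 / (2106/305).
R1 ← R1 + 223/61·R3.
R2 ← R2 + 252/61·R3.
R4 ← R4 − 703/610·R3.
R4 ← R4 / (-43493/21060).
R1 ← R1 + 6913/2106·R4.
R2 ← R2 + 434/117·R4.
R3 ← R3 − 215/2106·R4.
Reading off the reduced rows gives x1 = -4, x2 = 5, x3 = -6, x4 = 0.

x1 = -4, x2 = 5, x3 = -6, x4 = 0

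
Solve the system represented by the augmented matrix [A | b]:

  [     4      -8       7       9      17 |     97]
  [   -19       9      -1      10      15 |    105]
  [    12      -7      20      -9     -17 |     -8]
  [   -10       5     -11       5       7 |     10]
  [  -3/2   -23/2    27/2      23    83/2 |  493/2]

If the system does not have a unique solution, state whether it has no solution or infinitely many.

infinitely many solutions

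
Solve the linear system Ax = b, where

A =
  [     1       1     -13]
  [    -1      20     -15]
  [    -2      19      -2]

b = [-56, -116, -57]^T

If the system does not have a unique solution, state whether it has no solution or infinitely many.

Row-reduce:
R2 ← R2 + 1·R1.
R3 ← R3 + 2·R1.
R2 ← R2 / (21).
R1 ← R1 − 1·R2.
R3 ← R3 − 21·R2.
Row 3 reduces to 0 = 3, a contradiction. The system is inconsistent.

no solution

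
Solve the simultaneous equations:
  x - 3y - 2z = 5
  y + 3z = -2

Row-reduce:
R1 ← R1 + 3·R2.
Rank is 2 with 3 unknowns, leaving z free.

infinitely many solutions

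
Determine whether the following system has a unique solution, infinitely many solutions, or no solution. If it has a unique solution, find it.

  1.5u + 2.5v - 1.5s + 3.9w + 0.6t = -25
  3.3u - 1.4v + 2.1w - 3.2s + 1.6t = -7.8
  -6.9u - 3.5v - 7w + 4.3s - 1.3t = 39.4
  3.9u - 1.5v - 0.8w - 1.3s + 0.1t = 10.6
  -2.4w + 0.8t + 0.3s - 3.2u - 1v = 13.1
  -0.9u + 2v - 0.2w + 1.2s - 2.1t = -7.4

Row-reduce the augmented matrix:
R1 ← R1 / (3/2).
R2 ← R2 − 33/10·R1.
R3 ← R3 + 69/10·R1.
R4 ← R4 − 39/10·R1.
R5 ← R5 + 16/5·R1.
R6 ← R6 + 9/10·R1.
R2 ← R2 / (-69/10).
R1 ← R1 − 5/3·R2.
R3 ← R3 − 8·R2.
R4 ← R4 + 8·R2.
R5 ← R5 − 13/3·R2.
R6 ← R6 − 7/2·R2.
R3 ← R3 / (3941/1150).
R1 ← R1 − 119/115·R3.
R2 ← R2 − 108/115·R3.
R4 ← R4 + 3941/1150·R3.
R5 ← R5 − 1064/575·R3.
R6 ← R6 + 1319/1150·R3.
Swap R4 and R5.
R4 ← R4 / (-75797/50670).
R1 ← R1 + 1144/5067·R4.
R2 ← R2 − 7877/11823·R4.
R3 ← R3 + 8570/11823·R4.
R6 ← R6 + 28414/59115·R4.
Swap R5 and R6.
R5 ← R5 / (-3756191/2652895).
R1 ← R1 + 20183/75797·R5.
R2 ← R2 − 24342/530579·R5.
R3 ← R3 + 55919/530579·R5.
R4 ← R4 + 65476/75797·R5.
R6 reduces to 0 = 0, so the extra equation is consistent.
Reading off the reduced rows gives u = 2, v = -1, w = -6, s = 3, t = 4.

u = 2, v = -1, w = -6, s = 3, t = 4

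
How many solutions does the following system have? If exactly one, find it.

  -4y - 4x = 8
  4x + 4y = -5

no solution

Row-reduce:
R1 ← R1 / (-4).
R2 ← R2 − 4·R1.
Row 2 reduces to 0 = 3, a contradiction. The system is inconsistent.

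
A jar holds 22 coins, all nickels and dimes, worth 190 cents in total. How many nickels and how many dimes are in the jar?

nickels: 6, dimes: 16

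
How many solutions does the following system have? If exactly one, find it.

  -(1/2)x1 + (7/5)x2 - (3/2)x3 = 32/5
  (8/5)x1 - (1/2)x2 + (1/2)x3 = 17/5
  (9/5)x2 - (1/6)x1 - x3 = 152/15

Row-reduce the augmented matrix:
R1 ← R1 / (-1/2).
R2 ← R2 − 8/5·R1.
R3 ← R3 + 1/6·R1.
R2 ← R2 / (199/50).
R1 ← R1 + 14/5·R2.
R3 ← R3 − 4/3·R2.
R3 ← R3 / (1123/1194).
R1 ← R1 + 5/199·R3.
R2 ← R2 + 215/199·R3.
Reading off the reduced rows gives x1 = 4, x2 = 6, x3 = 0.

x1 = 4, x2 = 6, x3 = 0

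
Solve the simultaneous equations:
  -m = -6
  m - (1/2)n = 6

m = 6, n = 0

Row-reduce the augmented matrix:
R1 ← R1 / (-1).
R2 ← R2 − 1·R1.
R2 ← R2 / (-1/2).
Reading off the reduced rows gives m = 6, n = 0.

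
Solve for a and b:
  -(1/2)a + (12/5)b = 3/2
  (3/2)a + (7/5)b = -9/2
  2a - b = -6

Row-reduce the augmented matrix:
R1 ← R1 / (-1/2).
R2 ← R2 − 3/2·R1.
R3 ← R3 − 2·R1.
R2 ← R2 / (43/5).
R1 ← R1 + 24/5·R2.
R3 ← R3 − 43/5·R2.
R3 reduces to 0 = 0, so the extra equation is consistent.
Reading off the reduced rows gives a = -3, b = 0.

a = -3, b = 0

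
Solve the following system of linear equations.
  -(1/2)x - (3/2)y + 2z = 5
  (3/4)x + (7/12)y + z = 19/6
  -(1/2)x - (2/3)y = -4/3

no solution

Row-reduce:
R1 ← R1 / (-1/2).
R2 ← R2 − 3/4·R1.
R3 ← R3 + 1/2·R1.
R2 ← R2 / (-5/3).
R1 ← R1 − 3·R2.
R3 ← R3 − 5/6·R2.
Row 3 reduces to 0 = -1, a contradiction. The system is inconsistent.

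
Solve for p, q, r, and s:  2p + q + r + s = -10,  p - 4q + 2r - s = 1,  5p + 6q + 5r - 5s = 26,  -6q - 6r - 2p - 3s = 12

p = -3, q = 1, r = 1, s = -6

Row-reduce the augmented matrix:
R1 ← R1 / (2).
R2 ← R2 − 1·R1.
R3 ← R3 − 5·R1.
R4 ← R4 + 2·R1.
R2 ← R2 / (-9/2).
R1 ← R1 − 1/2·R2.
R3 ← R3 − 7/2·R2.
R4 ← R4 + 5·R2.
R3 ← R3 / (11/3).
R1 ← R1 − 2/3·R3.
R2 ← R2 + 1/3·R3.
R4 ← R4 + 20/3·R3.
R4 ← R4 / (-177/11).
R1 ← R1 − 21/11·R4.
R2 ← R2 + 5/11·R4.
R3 ← R3 + 26/11·R4.
Reading off the reduced rows gives p = -3, q = 1, r = 1, s = -6.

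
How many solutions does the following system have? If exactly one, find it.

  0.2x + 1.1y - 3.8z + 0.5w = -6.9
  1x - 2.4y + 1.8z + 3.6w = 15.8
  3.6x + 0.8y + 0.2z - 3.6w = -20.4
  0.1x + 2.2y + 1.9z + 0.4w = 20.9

x = -1, y = 5, z = 4, w = 6

Row-reduce the augmented matrix:
R1 ← R1 / (1/5).
R2 ← R2 − 1·R1.
R3 ← R3 − 18/5·R1.
R4 ← R4 − 1/10·R1.
R2 ← R2 / (-79/10).
R1 ← R1 − 11/2·R2.
R3 ← R3 + 19·R2.
R4 ← R4 − 33/20·R2.
R3 ← R3 / (7337/395).
R1 ← R1 + 357/79·R3.
R2 ← R2 + 208/79·R3.
R4 ← R4 − 3217/395·R3.
R4 ← R4 / (259156/36685).
R1 ← R1 + 3252/7337·R4.
R2 ← R2 + 16877/7337·R4.
R3 ← R3 + 6022/7337·R4.
Reading off the reduced rows gives x = -1, y = 5, z = 4, w = 6.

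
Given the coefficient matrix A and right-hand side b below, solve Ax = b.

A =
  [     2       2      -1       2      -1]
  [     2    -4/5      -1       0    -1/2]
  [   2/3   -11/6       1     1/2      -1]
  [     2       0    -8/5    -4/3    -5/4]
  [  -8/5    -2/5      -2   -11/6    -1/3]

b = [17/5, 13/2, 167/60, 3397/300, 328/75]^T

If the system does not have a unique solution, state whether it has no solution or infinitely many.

Row-reduce the augmented matrix:
R1 ← R1 / (2).
R2 ← R2 − 2·R1.
R3 ← R3 − 2/3·R1.
R4 ← R4 − 2·R1.
R5 ← R5 + 8/5·R1.
R2 ← R2 / (-14/5).
R1 ← R1 − 1·R2.
R3 ← R3 + 5/2·R2.
R4 ← R4 + 2·R2.
R5 ← R5 − 6/5·R2.
R3 ← R3 / (4/3).
R1 ← R1 + 1/2·R3.
R4 ← R4 + 3/5·R3.
R5 ← R5 + 14/5·R3.
R4 ← R4 / (-247/210).
R1 ← R1 − 25/28·R4.
R2 ← R2 − 5/7·R4.
R3 ← R3 − 17/14·R4.
R5 ← R5 − 97/42·R4.
R5 ← R5 / (-644047/118560).
R1 ← R1 + 1561/988·R5.
R2 ← R2 + 3365/3952·R5.
R3 ← R3 + 1955/988·R5.
R4 ← R4 − 3723/3952·R5.
Reading off the reduced rows gives x_1 = 8/5, x_2 = -1/2, x_3 = -7/5, x_4 = -8/5, x_5 = -3.

x_1 = 8/5, x_2 = -1/2, x_3 = -7/5, x_4 = -8/5, x_5 = -3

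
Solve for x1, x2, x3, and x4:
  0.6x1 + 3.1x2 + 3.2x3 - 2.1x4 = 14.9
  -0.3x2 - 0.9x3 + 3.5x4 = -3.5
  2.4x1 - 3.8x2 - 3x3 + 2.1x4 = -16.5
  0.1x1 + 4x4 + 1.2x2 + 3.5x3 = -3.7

x1 = 1, x2 = 6, x3 = -2, x4 = -1

Row-reduce the augmented matrix:
R1 ← R1 / (3/5).
R3 ← R3 − 12/5·R1.
R4 ← R4 − 1/10·R1.
R2 ← R2 / (-3/10).
R1 ← R1 − 31/6·R2.
R3 ← R3 + 81/5·R2.
R4 ← R4 − 41/60·R2.
R3 ← R3 / (164/5).
R1 ← R1 + 61/6·R3.
R2 ← R2 − 3·R3.
R4 ← R4 − 11/12·R3.
R4 ← R4 / (1022029/59040).
R1 ← R1 − 8561/5904·R4.
R2 ← R2 − 4585/984·R4.
R3 ← R3 + 1785/328·R4.
Reading off the reduced rows gives x1 = 1, x2 = 6, x3 = -2, x4 = -1.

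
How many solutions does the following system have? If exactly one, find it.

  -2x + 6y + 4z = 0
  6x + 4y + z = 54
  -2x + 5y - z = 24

Row-reduce the augmented matrix:
R1 ← R1 / (-2).
R2 ← R2 − 6·R1.
R3 ← R3 + 2·R1.
R2 ← R2 / (22).
R1 ← R1 + 3·R2.
R3 ← R3 + 1·R2.
R3 ← R3 / (-97/22).
R1 ← R1 + 5/22·R3.
R2 ← R2 − 13/22·R3.
Reading off the reduced rows gives x = 6, y = 6, z = -6.

x = 6, y = 6, z = -6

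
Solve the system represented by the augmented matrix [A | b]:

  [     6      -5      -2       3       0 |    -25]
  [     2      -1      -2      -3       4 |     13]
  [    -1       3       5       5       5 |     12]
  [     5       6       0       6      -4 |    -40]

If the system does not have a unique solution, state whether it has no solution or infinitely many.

infinitely many solutions

Row-reduce:
R1 ← R1 / (6).
R2 ← R2 − 2·R1.
R3 ← R3 + 1·R1.
R4 ← R4 − 5·R1.
R2 ← R2 / (2/3).
R1 ← R1 + 5/6·R2.
R3 ← R3 − 13/6·R2.
R4 ← R4 − 61/6·R2.
R3 ← R3 / (9).
R1 ← R1 + 2·R3.
R2 ← R2 + 2·R3.
R4 ← R4 − 22·R3.
R4 ← R4 / (347/18).
R1 ← R1 + 7/18·R4.
R2 ← R2 + 17/9·R4.
R3 ← R3 − 37/18·R4.
Rank is 4 with 5 unknowns, leaving x_5 free.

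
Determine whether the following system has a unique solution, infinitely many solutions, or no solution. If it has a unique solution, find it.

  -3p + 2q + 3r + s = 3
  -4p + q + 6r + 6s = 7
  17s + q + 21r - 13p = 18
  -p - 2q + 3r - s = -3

Row-reduce:
R1 ← R1 / (-3).
R2 ← R2 + 4·R1.
R3 ← R3 + 13·R1.
R4 ← R4 + 1·R1.
R2 ← R2 / (-5/3).
R1 ← R1 + 2/3·R2.
R3 ← R3 + 23/3·R2.
R4 ← R4 + 8/3·R2.
R3 ← R3 / (-6/5).
R1 ← R1 + 9/5·R3.
R2 ← R2 + 6/5·R3.
R4 ← R4 + 6/5·R3.
Rank is 3 with 4 unknowns, leaving s free.

infinitely many solutions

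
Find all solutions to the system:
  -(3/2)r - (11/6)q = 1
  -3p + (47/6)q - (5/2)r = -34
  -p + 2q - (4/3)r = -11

Row-reduce:
Swap R1 and R2.
R1 ← R1 / (-3).
R3 ← R3 + 1·R1.
R2 ← R2 / (-11/6).
R1 ← R1 + 47/18·R2.
R3 ← R3 + 11/18·R2.
Rank is 2 with 3 unknowns, leaving r free.

infinitely many solutions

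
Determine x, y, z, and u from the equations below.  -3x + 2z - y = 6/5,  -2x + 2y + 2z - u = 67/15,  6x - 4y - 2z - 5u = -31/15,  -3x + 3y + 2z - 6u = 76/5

x = -7/5, y = 1, z = -1, u = -5/3

Row-reduce the augmented matrix:
R1 ← R1 / (-3).
R2 ← R2 + 2·R1.
R3 ← R3 − 6·R1.
R4 ← R4 + 3·R1.
R2 ← R2 / (8/3).
R1 ← R1 − 1/3·R2.
R3 ← R3 + 6·R2.
R4 ← R4 − 4·R2.
R3 ← R3 / (7/2).
R1 ← R1 + 3/4·R3.
R2 ← R2 − 1/4·R3.
R4 ← R4 + 1·R3.
R4 ← R4 / (-46/7).
R1 ← R1 + 10/7·R4.
R2 ← R2 − 1/7·R4.
R3 ← R3 + 29/14·R4.
Reading off the reduced rows gives x = -7/5, y = 1, z = -1, u = -5/3.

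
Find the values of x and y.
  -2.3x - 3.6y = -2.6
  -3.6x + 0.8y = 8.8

x = -2, y = 2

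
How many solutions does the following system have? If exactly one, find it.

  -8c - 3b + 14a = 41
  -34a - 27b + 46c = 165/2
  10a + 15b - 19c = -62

Row-reduce:
R1 ← R1 / (14).
R2 ← R2 + 34·R1.
R3 ← R3 − 10·R1.
R2 ← R2 / (-240/7).
R1 ← R1 + 3/14·R2.
R3 ← R3 − 120/7·R2.
Row 3 reduces to 0 = -1/4, a contradiction. The system is inconsistent.

no solution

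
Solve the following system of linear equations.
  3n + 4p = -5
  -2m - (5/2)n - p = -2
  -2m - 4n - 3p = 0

Row-reduce:
Swap R1 and R2.
R1 ← R1 / (-2).
R3 ← R3 + 2·R1.
R2 ← R2 / (3).
R1 ← R1 − 5/4·R2.
R3 ← R3 + 3/2·R2.
Row 3 reduces to 0 = -1/2, a contradiction. The system is inconsistent.

no solution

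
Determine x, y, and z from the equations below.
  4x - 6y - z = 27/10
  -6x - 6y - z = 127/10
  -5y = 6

x = -1, y = -6/5, z = 1/2

Row-reduce the augmented matrix:
R1 ← R1 / (4).
R2 ← R2 + 6·R1.
R2 ← R2 / (-15).
R1 ← R1 + 3/2·R2.
R3 ← R3 + 5·R2.
R3 ← R3 / (5/6).
R2 ← R2 − 1/6·R3.
Reading off the reduced rows gives x = -1, y = -6/5, z = 1/2.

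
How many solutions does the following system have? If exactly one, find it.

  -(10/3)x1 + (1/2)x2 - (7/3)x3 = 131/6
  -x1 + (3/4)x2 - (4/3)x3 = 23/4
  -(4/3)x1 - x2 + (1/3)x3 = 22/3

Row-reduce:
R1 ← R1 / (-10/3).
R2 ← R2 + 1·R1.
R3 ← R3 + 4/3·R1.
R2 ← R2 / (3/5).
R1 ← R1 + 3/20·R2.
R3 ← R3 + 6/5·R2.
Row 3 reduces to 0 = -3, a contradiction. The system is inconsistent.

no solution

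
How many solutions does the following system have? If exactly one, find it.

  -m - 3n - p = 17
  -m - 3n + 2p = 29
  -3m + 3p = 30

Row-reduce the augmented matrix:
R1 ← R1 / (-1).
R2 ← R2 + 1·R1.
R3 ← R3 + 3·R1.
Swap R2 and R3.
R2 ← R2 / (9).
R1 ← R1 − 3·R2.
R3 ← R3 / (3).
R1 ← R1 + 1·R3.
R2 ← R2 − 2/3·R3.
Reading off the reduced rows gives m = -6, n = -5, p = 4.

m = -6, n = -5, p = 4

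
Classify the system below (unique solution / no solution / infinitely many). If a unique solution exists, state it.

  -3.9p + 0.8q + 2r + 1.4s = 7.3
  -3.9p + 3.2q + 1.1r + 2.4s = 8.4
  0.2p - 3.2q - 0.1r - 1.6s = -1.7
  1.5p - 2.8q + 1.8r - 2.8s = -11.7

p = -1, q = -2, r = -1, s = 5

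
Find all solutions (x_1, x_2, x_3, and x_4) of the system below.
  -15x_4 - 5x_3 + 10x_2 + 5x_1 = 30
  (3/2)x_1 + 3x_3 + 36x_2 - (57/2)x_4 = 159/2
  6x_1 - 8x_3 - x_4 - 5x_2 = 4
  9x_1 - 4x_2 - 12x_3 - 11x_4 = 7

infinitely many solutions

Row-reduce:
R1 ← R1 / (5).
R2 ← R2 − 3/2·R1.
R3 ← R3 − 6·R1.
R4 ← R4 − 9·R1.
R2 ← R2 / (33).
R1 ← R1 − 2·R2.
R3 ← R3 + 17·R2.
R4 ← R4 + 22·R2.
R3 ← R3 / (7/22).
R1 ← R1 + 14/11·R3.
R2 ← R2 − 3/22·R3.
Rank is 3 with 4 unknowns, leaving x_4 free.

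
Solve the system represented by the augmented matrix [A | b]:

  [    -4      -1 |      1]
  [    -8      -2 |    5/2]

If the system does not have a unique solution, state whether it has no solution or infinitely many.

no solution

Row-reduce:
R1 ← R1 / (-4).
R2 ← R2 + 8·R1.
Row 2 reduces to 0 = 1/2, a contradiction. The system is inconsistent.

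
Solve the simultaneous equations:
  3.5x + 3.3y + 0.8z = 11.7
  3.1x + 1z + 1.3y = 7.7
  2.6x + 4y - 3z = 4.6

Row-reduce the augmented matrix:
R1 ← R1 / (7/2).
R2 ← R2 − 31/10·R1.
R3 ← R3 − 13/5·R1.
R2 ← R2 / (-284/175).
R1 ← R1 − 33/35·R2.
R3 ← R3 − 271/175·R2.
R3 ← R3 / (-4709/1420).
R1 ← R1 − 113/284·R3.
R2 ← R2 + 51/284·R3.
Reading off the reduced rows gives x = 1, y = 2, z = 2.

x = 1, y = 2, z = 2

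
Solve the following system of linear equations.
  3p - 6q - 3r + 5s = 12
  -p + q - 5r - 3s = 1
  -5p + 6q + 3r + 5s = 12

infinitely many solutions

Row-reduce:
R1 ← R1 / (3).
R2 ← R2 + 1·R1.
R3 ← R3 + 5·R1.
R2 ← R2 / (-1).
R1 ← R1 + 2·R2.
R3 ← R3 + 4·R2.
R3 ← R3 / (22).
R1 ← R1 − 11·R3.
R2 ← R2 − 6·R3.
Rank is 3 with 4 unknowns, leaving s free.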